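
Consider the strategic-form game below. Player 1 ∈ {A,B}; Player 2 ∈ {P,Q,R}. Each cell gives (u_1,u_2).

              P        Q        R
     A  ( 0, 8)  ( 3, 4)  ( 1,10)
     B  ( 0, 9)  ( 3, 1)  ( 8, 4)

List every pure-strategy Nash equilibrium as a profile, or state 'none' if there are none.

Nash profiles: (B,P)

(A,P): not NE [P2→R gives 10>8]
(A,Q): not NE [P2→R gives 10>4]
(A,R): not NE [P1→B gives 8>1]
(B,P): NE
(B,Q): not NE [P2→P gives 9>1]
(B,R): not NE [P2→P gives 9>4]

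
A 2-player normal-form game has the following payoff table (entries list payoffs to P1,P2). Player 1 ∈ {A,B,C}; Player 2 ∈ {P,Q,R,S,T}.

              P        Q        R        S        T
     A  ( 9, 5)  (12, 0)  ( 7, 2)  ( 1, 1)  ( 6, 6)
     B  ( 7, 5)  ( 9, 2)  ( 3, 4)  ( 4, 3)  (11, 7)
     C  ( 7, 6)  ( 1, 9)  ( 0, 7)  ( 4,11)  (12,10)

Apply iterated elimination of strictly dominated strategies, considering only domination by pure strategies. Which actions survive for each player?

Remaining: P1:{B,C} P2:{S,T}

P2 drop P (T beats it: A:6>5 B:7>5 C:10>6)
P2 drop Q (S beats it: A:1>0 B:3>2 C:11>9)
P2 drop R (T beats it: A:6>2 B:7>4 C:10>7)
P1 drop A (B beats it: S:4>1 T:11>6)
P1→{B,C} P2→{S,T}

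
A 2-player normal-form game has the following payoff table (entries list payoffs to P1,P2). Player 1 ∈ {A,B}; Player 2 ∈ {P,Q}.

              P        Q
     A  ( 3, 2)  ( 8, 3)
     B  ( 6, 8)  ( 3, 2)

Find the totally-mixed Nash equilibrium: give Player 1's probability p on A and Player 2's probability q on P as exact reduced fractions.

(p,q) = (6/7, 5/8)

P1 indiff ⇒ q·3+(1-q)·8 = q·6+(1-q)·3 ⇒ q(-3) = (1-q)(-5) ⇒ q = 5/8
P2 indiff ⇒ p·2+(1-p)·8 = p·3+(1-p)·2 ⇒ p(-1) = (1-p)(-6) ⇒ p = 6/7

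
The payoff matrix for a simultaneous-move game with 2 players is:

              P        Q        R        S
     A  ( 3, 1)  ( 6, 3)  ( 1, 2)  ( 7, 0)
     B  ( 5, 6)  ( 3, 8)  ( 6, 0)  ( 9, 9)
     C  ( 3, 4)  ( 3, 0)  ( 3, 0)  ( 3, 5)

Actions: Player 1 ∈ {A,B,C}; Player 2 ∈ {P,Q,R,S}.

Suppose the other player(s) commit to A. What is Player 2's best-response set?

argmax u_2 = {Q}

u_2(P vs A) = 1
u_2(Q vs A) = 3
u_2(R vs A) = 2
u_2(S vs A) = 0
max payoff 3 at {Q}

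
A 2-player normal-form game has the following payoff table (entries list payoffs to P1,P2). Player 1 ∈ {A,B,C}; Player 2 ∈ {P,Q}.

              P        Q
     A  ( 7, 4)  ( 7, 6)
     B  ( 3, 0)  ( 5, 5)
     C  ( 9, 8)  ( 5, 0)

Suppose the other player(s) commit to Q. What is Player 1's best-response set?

u_1(A vs Q) = 7
u_1(B vs Q) = 5
u_1(C vs Q) = 5
max payoff 7 at {A}

P1 best: {A}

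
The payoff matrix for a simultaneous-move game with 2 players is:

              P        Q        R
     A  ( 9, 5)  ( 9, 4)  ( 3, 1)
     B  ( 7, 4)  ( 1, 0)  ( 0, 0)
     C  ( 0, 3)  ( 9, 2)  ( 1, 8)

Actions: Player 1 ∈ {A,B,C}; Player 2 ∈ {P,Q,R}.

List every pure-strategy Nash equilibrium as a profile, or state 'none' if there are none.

PSNE = {(A,P)}

(A,P): NE
(A,Q): not NE [P2→P gives 5>4]
(A,R): not NE [P2→P gives 5>1]
(B,P): not NE [P1→A gives 9>7]
(B,Q): not NE [P1→C gives 9>1; P2→P gives 4>0]
(B,R): not NE [P1→A gives 3>0; P2→P gives 4>0]
(C,P): not NE [P1→A gives 9>0; P2→R gives 8>3]
(C,Q): not NE [P2→R gives 8>2]
(C,R): not NE [P1→A gives 3>1]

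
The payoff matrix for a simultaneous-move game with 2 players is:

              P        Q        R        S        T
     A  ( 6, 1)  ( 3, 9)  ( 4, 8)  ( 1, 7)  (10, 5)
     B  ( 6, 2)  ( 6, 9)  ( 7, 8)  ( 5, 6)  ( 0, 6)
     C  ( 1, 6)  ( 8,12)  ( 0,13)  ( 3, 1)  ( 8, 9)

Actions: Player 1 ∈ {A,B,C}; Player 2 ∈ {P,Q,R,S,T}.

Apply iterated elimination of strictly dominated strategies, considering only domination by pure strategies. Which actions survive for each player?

Remaining: P1:{B,C} P2:{Q,R}

P2 drop P (Q beats it: A:9>1 B:9>2 C:12>6)
P2 drop S (Q beats it: A:9>7 B:9>6 C:12>1)
P2 drop T (Q beats it: A:9>5 B:9>6 C:12>9)
P1 drop A (B beats it: Q:6>3 R:7>4)
P1→{B,C} P2→{Q,R}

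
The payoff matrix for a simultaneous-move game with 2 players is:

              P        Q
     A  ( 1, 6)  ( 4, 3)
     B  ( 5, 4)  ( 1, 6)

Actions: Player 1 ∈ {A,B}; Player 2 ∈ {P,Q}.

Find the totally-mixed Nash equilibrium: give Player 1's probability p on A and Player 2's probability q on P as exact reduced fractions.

P1 indiff ⇒ q·1+(1-q)·4 = q·5+(1-q)·1 ⇒ q(-4) = (1-q)(-3) ⇒ q = 3/7
P2 indiff ⇒ p·6+(1-p)·4 = p·3+(1-p)·6 ⇒ p(3) = (1-p)(2) ⇒ p = 2/5

P1 mixes 2/5 on A; P2 mixes 3/7 on P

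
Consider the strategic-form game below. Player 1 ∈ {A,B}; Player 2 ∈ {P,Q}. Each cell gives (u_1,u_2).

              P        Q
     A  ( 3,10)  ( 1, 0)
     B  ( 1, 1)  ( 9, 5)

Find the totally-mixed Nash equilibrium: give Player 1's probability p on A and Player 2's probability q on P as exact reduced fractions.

p=2/7, q=4/5

P1 indiff ⇒ q·3+(1-q)·1 = q·1+(1-q)·9 ⇒ q(2) = (1-q)(8) ⇒ q = 4/5
P2 indiff ⇒ p·10+(1-p)·1 = p·0+(1-p)·5 ⇒ p(10) = (1-p)(4) ⇒ p = 2/7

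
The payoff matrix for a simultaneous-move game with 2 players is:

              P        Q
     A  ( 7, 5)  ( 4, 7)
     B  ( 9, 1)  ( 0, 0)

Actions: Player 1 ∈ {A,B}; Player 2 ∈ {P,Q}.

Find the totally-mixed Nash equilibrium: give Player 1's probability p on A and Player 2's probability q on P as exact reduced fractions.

P1 indiff ⇒ q·7+(1-q)·4 = q·9+(1-q)·0 ⇒ q(-2) = (1-q)(-4) ⇒ q = 2/3
P2 indiff ⇒ p·5+(1-p)·1 = p·7+(1-p)·0 ⇒ p(-2) = (1-p)(-1) ⇒ p = 1/3

p=1/3, q=2/3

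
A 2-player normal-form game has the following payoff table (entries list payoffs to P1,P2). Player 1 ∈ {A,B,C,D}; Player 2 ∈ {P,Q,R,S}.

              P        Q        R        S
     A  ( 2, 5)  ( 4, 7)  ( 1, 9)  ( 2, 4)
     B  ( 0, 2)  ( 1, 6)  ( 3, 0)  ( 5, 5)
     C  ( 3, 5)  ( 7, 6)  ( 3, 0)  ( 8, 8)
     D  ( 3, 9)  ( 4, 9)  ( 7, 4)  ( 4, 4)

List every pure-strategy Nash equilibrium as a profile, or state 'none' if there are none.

(A,P): not NE [P1→D gives 3>2; P2→R gives 9>5]
(A,Q): not NE [P1→C gives 7>4; P2→R gives 9>7]
(A,R): not NE [P1→D gives 7>1]
(A,S): not NE [P1→C gives 8>2; P2→R gives 9>4]
(B,P): not NE [P1→D gives 3>0; P2→Q gives 6>2]
(B,Q): not NE [P1→C gives 7>1]
(B,R): not NE [P1→D gives 7>3; P2→Q gives 6>0]
(B,S): not NE [P1→C gives 8>5; P2→Q gives 6>5]
(C,P): not NE [P2→S gives 8>5]
(C,Q): not NE [P2→S gives 8>6]
(C,R): not NE [P1→D gives 7>3; P2→S gives 8>0]
(C,S): NE
(D,P): NE
(D,Q): not NE [P1→C gives 7>4]
(D,R): not NE [P2→Q gives 9>4]
(D,S): not NE [P1→C gives 8>4; P2→Q gives 9>4]

NE set: (C,S), (D,P)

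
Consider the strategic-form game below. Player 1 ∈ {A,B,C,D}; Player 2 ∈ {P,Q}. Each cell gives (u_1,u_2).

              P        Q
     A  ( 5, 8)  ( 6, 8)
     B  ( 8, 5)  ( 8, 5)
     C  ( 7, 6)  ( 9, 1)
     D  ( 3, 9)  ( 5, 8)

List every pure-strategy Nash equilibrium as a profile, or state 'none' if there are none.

Nash profiles: (B,P)

(A,P): not NE [P1→B gives 8>5]
(A,Q): not NE [P1→C gives 9>6]
(B,P): NE
(B,Q): not NE [P1→C gives 9>8]
(C,P): not NE [P1→B gives 8>7]
(C,Q): not NE [P2→P gives 6>1]
(D,P): not NE [P1→B gives 8>3]
(D,Q): not NE [P1→C gives 9>5; P2→P gives 9>8]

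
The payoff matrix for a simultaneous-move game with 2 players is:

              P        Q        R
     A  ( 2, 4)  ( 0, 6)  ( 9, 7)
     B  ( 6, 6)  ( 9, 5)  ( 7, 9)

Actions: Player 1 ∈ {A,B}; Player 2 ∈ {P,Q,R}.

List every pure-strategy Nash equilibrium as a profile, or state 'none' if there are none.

(A,P): not NE [P1→B gives 6>2; P2→R gives 7>4]
(A,Q): not NE [P1→B gives 9>0; P2→R gives 7>6]
(A,R): NE
(B,P): not NE [P2→R gives 9>6]
(B,Q): not NE [P2→R gives 9>5]
(B,R): not NE [P1→A gives 9>7]

PSNE = {(A,R)}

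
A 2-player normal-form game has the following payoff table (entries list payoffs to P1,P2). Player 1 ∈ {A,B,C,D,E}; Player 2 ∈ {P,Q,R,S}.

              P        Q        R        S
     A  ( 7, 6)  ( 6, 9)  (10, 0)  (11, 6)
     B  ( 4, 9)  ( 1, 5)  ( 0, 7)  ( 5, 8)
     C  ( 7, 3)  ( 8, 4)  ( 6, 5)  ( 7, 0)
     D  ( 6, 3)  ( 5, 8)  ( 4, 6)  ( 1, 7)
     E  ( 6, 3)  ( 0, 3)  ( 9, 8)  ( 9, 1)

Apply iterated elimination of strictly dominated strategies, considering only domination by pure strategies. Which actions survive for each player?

P1 drop B (A beats it: P:7>4 Q:6>1 R:10>0 S:11>5)
P1 drop D (A beats it: P:7>6 Q:6>5 R:10>4 S:11>1)
P1 drop E (A beats it: P:7>6 Q:6>0 R:10>9 S:11>9)
P2 drop P (Q beats it: A:9>6 C:4>3)
P2 drop S (Q beats it: A:9>6 C:4>0)
P1→{A,C} P2→{Q,R}

Survivors P1:{A,C} P2:{Q,R}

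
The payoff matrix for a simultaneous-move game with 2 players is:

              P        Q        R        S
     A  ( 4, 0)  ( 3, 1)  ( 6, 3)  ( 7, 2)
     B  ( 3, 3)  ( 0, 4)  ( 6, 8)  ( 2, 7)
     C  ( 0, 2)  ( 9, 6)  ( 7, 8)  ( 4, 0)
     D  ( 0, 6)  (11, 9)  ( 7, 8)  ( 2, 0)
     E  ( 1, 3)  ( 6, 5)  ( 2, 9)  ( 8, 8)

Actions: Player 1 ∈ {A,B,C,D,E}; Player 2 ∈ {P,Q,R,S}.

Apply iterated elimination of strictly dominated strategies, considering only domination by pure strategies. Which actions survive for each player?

Remaining: P1:{C,D} P2:{Q,R}

P2 drop P (Q beats it: A:1>0 B:4>3 C:6>2 D:9>6 E:5>3)
P1 drop B (C beats it: Q:9>0 R:7>6 S:4>2)
P2 drop S (R beats it: A:3>2 C:8>0 D:8>0 E:9>8)
P1 drop A (C beats it: Q:9>3 R:7>6)
P1 drop E (C beats it: Q:9>6 R:7>2)
P1→{C,D} P2→{Q,R}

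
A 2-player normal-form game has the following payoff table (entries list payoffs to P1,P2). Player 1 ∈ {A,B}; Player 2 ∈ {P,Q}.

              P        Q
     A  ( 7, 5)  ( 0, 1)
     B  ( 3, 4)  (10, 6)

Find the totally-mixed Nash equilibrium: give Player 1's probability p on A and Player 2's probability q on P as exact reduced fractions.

P1 mixes 1/3 on A; P2 mixes 5/7 on P

P1 indiff ⇒ q·7+(1-q)·0 = q·3+(1-q)·10 ⇒ q(4) = (1-q)(10) ⇒ q = 5/7
P2 indiff ⇒ p·5+(1-p)·4 = p·1+(1-p)·6 ⇒ p(4) = (1-p)(2) ⇒ p = 1/3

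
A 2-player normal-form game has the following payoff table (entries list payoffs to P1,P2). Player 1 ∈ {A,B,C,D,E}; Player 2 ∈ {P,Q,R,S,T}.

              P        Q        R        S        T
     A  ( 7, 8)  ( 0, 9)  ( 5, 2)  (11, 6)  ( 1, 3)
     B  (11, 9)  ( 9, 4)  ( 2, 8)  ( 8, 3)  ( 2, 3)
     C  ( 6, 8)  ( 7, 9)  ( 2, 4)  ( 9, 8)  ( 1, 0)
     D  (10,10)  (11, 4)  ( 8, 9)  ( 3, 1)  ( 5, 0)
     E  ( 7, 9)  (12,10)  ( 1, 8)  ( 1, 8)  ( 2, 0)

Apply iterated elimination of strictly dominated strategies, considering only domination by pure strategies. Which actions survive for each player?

Remaining: P1:{B,D,E} P2:{P,Q}

P2 drop R (P beats it: A:8>2 B:9>8 C:8>4 D:10>9 E:9>8)
P2 drop S (Q beats it: A:9>6 B:4>3 C:9>8 D:4>1 E:10>8)
P1 drop A (B beats it: P:11>7 Q:9>0 T:2>1)
P1 drop C (B beats it: P:11>6 Q:9>7 T:2>1)
P2 drop T (P beats it: B:9>3 D:10>0 E:9>0)
P1→{B,D,E} P2→{P,Q}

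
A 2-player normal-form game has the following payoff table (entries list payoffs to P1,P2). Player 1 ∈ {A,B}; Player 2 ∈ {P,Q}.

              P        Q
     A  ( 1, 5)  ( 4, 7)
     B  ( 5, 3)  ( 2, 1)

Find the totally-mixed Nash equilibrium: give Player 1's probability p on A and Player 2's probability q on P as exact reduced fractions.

P1 indiff ⇒ q·1+(1-q)·4 = q·5+(1-q)·2 ⇒ q(-4) = (1-q)(-2) ⇒ q = 1/3
P2 indiff ⇒ p·5+(1-p)·3 = p·7+(1-p)·1 ⇒ p(-2) = (1-p)(-2) ⇒ p = 1/2

(p,q) = (1/2, 1/3)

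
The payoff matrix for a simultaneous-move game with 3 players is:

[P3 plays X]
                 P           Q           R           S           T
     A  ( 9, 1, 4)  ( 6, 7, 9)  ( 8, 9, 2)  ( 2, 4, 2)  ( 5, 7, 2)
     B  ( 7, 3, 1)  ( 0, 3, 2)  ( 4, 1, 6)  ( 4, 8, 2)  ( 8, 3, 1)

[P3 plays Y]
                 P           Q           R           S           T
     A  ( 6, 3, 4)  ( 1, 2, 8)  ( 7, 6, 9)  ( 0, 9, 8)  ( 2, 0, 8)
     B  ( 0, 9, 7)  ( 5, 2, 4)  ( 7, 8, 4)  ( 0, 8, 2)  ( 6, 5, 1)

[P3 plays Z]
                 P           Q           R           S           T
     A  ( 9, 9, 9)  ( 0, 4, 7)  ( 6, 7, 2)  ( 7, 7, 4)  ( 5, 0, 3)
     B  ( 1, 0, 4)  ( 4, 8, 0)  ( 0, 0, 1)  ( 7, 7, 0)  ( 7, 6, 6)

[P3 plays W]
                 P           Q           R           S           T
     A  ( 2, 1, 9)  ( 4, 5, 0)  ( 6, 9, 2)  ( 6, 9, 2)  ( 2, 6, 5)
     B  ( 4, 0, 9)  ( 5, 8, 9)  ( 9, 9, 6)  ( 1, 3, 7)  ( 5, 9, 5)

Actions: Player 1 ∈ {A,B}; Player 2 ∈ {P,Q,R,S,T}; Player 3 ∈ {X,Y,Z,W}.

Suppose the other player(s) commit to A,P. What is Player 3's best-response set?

P3 best: {Z,W}

u_3(X vs A,P) = 4
u_3(Y vs A,P) = 4
u_3(Z vs A,P) = 9
u_3(W vs A,P) = 9
max payoff 9 at {Z,W}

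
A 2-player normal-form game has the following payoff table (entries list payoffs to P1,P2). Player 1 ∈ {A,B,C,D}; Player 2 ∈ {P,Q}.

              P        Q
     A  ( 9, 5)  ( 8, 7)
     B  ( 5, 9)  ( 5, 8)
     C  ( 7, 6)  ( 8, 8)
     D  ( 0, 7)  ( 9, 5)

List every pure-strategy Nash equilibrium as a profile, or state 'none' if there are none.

PSNE: ∅

(A,P): not NE [P2→Q gives 7>5]
(A,Q): not NE [P1→D gives 9>8]
(B,P): not NE [P1→A gives 9>5]
(B,Q): not NE [P1→D gives 9>5; P2→P gives 9>8]
(C,P): not NE [P1→A gives 9>7; P2→Q gives 8>6]
(C,Q): not NE [P1→D gives 9>8]
(D,P): not NE [P1→A gives 9>0]
(D,Q): not NE [P2→P gives 7>5]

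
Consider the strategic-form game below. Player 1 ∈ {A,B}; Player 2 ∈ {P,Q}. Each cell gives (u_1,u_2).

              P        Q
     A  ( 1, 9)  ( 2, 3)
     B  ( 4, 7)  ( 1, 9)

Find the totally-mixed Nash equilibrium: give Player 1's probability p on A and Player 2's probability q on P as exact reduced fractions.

P1 indiff ⇒ q·1+(1-q)·2 = q·4+(1-q)·1 ⇒ q(-3) = (1-q)(-1) ⇒ q = 1/4
P2 indiff ⇒ p·9+(1-p)·7 = p·3+(1-p)·9 ⇒ p(6) = (1-p)(2) ⇒ p = 1/4

(p,q) = (1/4, 1/4)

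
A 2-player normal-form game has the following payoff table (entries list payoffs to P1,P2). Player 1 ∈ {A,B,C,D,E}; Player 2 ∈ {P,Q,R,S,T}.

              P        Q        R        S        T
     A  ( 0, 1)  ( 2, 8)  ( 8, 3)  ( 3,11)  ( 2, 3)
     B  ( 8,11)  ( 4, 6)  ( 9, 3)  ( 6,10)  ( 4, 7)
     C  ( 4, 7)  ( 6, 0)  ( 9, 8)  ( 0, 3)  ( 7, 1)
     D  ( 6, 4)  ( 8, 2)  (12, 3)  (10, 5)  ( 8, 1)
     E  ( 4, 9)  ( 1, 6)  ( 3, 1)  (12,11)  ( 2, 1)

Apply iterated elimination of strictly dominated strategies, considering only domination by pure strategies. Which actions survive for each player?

P1 drop A (B beats it: P:8>0 Q:4>2 R:9>8 S:6>3 T:4>2)
P1 drop C (D beats it: P:6>4 Q:8>6 R:12>9 S:10>0 T:8>7)
P2 drop Q (P beats it: B:11>6 D:4>2 E:9>6)
P2 drop R (P beats it: B:11>3 D:4>3 E:9>1)
P2 drop T (P beats it: B:11>7 D:4>1 E:9>1)
P1→{B,D,E} P2→{P,S}

Remaining: P1:{B,D,E} P2:{P,S}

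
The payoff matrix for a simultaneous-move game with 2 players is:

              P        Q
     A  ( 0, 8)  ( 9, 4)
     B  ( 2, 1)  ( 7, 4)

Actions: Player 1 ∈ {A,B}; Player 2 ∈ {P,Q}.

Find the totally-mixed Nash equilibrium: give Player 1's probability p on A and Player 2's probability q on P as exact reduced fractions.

P1 indiff ⇒ q·0+(1-q)·9 = q·2+(1-q)·7 ⇒ q(-2) = (1-q)(-2) ⇒ q = 1/2
P2 indiff ⇒ p·8+(1-p)·1 = p·4+(1-p)·4 ⇒ p(4) = (1-p)(3) ⇒ p = 3/7

(p,q) = (3/7, 1/2)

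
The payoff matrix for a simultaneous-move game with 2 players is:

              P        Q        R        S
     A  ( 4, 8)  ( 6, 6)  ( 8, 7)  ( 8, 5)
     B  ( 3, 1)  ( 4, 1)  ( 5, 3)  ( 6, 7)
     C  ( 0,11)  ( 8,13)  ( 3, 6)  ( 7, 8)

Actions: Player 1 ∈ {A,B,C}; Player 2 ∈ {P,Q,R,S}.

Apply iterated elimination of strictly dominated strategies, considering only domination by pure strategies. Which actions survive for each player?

Survivors P1:{A,C} P2:{P,Q}

P1 drop B (A beats it: P:4>3 Q:6>4 R:8>5 S:8>6)
P2 drop R (P beats it: A:8>7 C:11>6)
P2 drop S (P beats it: A:8>5 C:11>8)
P1→{A,C} P2→{P,Q}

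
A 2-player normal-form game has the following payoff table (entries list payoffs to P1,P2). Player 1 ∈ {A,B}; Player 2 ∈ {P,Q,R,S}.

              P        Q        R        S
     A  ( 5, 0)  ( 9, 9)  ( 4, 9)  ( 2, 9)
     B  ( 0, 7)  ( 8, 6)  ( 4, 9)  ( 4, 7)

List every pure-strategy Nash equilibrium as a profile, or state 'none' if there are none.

(A,P): not NE [P2→S gives 9>0]
(A,Q): NE
(A,R): NE
(A,S): not NE [P1→B gives 4>2]
(B,P): not NE [P1→A gives 5>0; P2→R gives 9>7]
(B,Q): not NE [P1→A gives 9>8; P2→R gives 9>6]
(B,R): NE
(B,S): not NE [P2→R gives 9>7]

PSNE = {(A,Q), (A,R), (B,R)}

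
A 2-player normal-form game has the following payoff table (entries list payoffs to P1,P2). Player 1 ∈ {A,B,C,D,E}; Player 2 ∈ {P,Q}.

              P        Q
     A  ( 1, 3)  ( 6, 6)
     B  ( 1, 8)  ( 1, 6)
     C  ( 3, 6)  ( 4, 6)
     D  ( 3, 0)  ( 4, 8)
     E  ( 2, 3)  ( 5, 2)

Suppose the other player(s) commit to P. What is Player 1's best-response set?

u_1(A vs P) = 1
u_1(B vs P) = 1
u_1(C vs P) = 3
u_1(D vs P) = 3
u_1(E vs P) = 2
max payoff 3 at {C,D}

P1 best: {C,D}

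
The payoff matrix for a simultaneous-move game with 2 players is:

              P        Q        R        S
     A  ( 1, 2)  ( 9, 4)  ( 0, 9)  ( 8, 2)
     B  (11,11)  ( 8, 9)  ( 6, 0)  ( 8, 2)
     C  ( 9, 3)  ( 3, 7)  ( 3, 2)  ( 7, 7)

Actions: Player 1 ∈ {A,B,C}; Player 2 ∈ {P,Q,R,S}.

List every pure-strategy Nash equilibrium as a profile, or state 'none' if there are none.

Nash profiles: (B,P)

(A,P): not NE [P1→B gives 11>1; P2→R gives 9>2]
(A,Q): not NE [P2→R gives 9>4]
(A,R): not NE [P1→B gives 6>0]
(A,S): not NE [P2→R gives 9>2]
(B,P): NE
(B,Q): not NE [P1→A gives 9>8; P2→P gives 11>9]
(B,R): not NE [P2→P gives 11>0]
(B,S): not NE [P2→P gives 11>2]
(C,P): not NE [P1→B gives 11>9; P2→S gives 7>3]
(C,Q): not NE [P1→A gives 9>3]
(C,R): not NE [P1→B gives 6>3; P2→S gives 7>2]
(C,S): not NE [P1→B gives 8>7]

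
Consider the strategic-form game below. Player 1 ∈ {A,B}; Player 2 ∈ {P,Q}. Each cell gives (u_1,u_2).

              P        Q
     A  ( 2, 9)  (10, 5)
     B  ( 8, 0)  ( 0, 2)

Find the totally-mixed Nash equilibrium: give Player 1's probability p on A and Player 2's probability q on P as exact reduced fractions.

P1 mixes 1/3 on A; P2 mixes 5/8 on P

P1 indiff ⇒ q·2+(1-q)·10 = q·8+(1-q)·0 ⇒ q(-6) = (1-q)(-10) ⇒ q = 5/8
P2 indiff ⇒ p·9+(1-p)·0 = p·5+(1-p)·2 ⇒ p(4) = (1-p)(2) ⇒ p = 1/3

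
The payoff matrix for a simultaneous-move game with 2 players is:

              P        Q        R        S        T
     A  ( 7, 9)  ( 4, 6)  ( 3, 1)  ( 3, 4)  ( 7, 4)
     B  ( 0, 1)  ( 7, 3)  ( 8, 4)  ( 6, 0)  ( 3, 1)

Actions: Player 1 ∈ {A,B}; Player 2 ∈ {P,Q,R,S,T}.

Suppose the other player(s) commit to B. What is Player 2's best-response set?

P2 best: {R}

u_2(P vs B) = 1
u_2(Q vs B) = 3
u_2(R vs B) = 4
u_2(S vs B) = 0
u_2(T vs B) = 1
max payoff 4 at {R}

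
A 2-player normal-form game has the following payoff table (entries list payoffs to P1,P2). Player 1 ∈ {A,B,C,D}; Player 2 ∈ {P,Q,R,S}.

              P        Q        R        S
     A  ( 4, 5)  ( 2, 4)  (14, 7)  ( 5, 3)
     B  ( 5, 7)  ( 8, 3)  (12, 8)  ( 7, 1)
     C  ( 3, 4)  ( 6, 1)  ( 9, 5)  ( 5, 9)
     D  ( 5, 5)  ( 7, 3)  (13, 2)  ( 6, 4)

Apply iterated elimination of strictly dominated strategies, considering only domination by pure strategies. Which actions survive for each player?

P1 drop C (B beats it: P:5>3 Q:8>6 R:12>9 S:7>5)
P2 drop Q (P beats it: A:5>4 B:7>3 D:5>3)
P2 drop S (P beats it: A:5>3 B:7>1 D:5>4)
P1→{A,B,D} P2→{P,R}

Remaining: P1:{A,B,D} P2:{P,R}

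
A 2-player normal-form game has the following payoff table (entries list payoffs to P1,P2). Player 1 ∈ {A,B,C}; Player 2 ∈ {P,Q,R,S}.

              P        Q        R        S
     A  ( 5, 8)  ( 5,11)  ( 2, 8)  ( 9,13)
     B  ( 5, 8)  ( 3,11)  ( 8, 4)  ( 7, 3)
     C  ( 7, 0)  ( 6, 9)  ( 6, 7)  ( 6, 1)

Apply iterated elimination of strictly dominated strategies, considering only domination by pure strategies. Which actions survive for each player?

P2 drop P (Q beats it: A:11>8 B:11>8 C:9>0)
P2 drop R (Q beats it: A:11>8 B:11>4 C:9>7)
P1 drop B (A beats it: Q:5>3 S:9>7)
P1→{A,C} P2→{Q,S}

Remaining: P1:{A,C} P2:{Q,S}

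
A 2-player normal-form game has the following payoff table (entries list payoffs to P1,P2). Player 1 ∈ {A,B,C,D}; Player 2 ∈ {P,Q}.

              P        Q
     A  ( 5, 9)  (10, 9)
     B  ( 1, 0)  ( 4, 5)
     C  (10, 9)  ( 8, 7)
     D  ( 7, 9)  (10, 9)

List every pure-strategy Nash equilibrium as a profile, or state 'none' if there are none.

NE set: (A,Q), (C,P), (D,Q)

(A,P): not NE [P1→C gives 10>5]
(A,Q): NE
(B,P): not NE [P1→C gives 10>1; P2→Q gives 5>0]
(B,Q): not NE [P1→D gives 10>4]
(C,P): NE
(C,Q): not NE [P1→D gives 10>8; P2→P gives 9>7]
(D,P): not NE [P1→C gives 10>7]
(D,Q): NE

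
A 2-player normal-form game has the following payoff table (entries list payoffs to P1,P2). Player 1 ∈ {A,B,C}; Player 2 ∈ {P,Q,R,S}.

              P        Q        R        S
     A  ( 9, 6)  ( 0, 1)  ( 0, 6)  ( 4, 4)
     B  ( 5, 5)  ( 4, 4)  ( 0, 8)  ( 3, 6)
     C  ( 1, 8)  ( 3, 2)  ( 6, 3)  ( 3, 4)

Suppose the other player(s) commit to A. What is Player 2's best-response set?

BR_2 = {P,R}

u_2(P vs A) = 6
u_2(Q vs A) = 1
u_2(R vs A) = 6
u_2(S vs A) = 4
max payoff 6 at {P,R}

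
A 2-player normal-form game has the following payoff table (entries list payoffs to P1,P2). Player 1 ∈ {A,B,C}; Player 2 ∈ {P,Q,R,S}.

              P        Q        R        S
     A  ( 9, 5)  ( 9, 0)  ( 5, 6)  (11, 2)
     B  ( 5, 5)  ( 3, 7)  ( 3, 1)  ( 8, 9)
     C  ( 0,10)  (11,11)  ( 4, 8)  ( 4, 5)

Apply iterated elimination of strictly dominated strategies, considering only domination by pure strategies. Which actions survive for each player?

IESDS → P1:{A,C} P2:{P,Q,R}

P1 drop B (A beats it: P:9>5 Q:9>3 R:5>3 S:11>8)
P2 drop S (P beats it: A:5>2 C:10>5)
P1→{A,C} P2→{P,Q,R}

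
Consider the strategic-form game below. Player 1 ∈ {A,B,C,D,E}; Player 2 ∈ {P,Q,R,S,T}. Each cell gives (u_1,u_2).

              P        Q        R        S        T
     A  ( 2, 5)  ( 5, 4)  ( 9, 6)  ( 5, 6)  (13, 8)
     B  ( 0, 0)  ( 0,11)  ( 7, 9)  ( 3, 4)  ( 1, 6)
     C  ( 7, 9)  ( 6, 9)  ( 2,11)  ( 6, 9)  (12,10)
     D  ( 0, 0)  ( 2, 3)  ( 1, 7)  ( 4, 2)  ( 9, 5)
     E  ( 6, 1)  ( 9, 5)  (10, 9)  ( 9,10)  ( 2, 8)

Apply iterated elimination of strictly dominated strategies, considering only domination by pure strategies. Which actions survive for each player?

P1 drop B (A beats it: P:2>0 Q:5>0 R:9>7 S:5>3 T:13>1)
P1 drop D (A beats it: P:2>0 Q:5>2 R:9>1 S:5>4 T:13>9)
P2 drop P (R beats it: A:6>5 C:11>9 E:9>1)
P2 drop Q (R beats it: A:6>4 C:11>9 E:9>5)
P1→{A,C,E} P2→{R,S,T}

IESDS → P1:{A,C,E} P2:{R,S,T}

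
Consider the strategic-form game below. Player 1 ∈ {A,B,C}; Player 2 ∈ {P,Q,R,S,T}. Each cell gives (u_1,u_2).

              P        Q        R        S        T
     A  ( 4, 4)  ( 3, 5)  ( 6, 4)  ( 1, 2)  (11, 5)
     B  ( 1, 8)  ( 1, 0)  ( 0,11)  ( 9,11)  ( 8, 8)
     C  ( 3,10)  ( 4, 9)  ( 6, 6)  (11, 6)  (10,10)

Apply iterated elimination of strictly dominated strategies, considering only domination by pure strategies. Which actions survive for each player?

P1 drop B (C beats it: P:3>1 Q:4>1 R:6>0 S:11>9 T:10>8)
P2 drop R (Q beats it: A:5>4 C:9>6)
P2 drop S (P beats it: A:4>2 C:10>6)
P1→{A,C} P2→{P,Q,T}

IESDS → P1:{A,C} P2:{P,Q,T}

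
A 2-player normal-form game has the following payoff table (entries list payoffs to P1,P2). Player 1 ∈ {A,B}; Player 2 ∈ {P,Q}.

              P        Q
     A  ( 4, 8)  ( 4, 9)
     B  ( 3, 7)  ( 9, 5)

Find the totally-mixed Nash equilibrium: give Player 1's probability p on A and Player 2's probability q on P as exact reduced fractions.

P1 indiff ⇒ q·4+(1-q)·4 = q·3+(1-q)·9 ⇒ q(1) = (1-q)(5) ⇒ q = 5/6
P2 indiff ⇒ p·8+(1-p)·7 = p·9+(1-p)·5 ⇒ p(-1) = (1-p)(-2) ⇒ p = 2/3

(p,q) = (2/3, 5/6)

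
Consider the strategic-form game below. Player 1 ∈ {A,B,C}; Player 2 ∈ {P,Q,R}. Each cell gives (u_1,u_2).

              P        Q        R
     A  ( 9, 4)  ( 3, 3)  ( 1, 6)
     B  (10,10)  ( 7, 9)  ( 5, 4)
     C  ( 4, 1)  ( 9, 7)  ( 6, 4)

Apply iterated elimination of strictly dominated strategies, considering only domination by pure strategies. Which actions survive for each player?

IESDS → P1:{B,C} P2:{P,Q}

P1 drop A (B beats it: P:10>9 Q:7>3 R:5>1)
P2 drop R (Q beats it: B:9>4 C:7>4)
P1→{B,C} P2→{P,Q}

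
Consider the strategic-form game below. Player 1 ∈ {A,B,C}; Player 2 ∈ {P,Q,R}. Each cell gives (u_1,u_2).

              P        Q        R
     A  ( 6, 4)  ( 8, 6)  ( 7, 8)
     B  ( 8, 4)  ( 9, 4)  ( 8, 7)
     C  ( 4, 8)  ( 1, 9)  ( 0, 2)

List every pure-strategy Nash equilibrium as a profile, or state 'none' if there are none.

(A,P): not NE [P1→B gives 8>6; P2→R gives 8>4]
(A,Q): not NE [P1→B gives 9>8; P2→R gives 8>6]
(A,R): not NE [P1→B gives 8>7]
(B,P): not NE [P2→R gives 7>4]
(B,Q): not NE [P2→R gives 7>4]
(B,R): NE
(C,P): not NE [P1→B gives 8>4; P2→Q gives 9>8]
(C,Q): not NE [P1→B gives 9>1]
(C,R): not NE [P1→B gives 8>0; P2→Q gives 9>2]

PSNE = {(B,R)}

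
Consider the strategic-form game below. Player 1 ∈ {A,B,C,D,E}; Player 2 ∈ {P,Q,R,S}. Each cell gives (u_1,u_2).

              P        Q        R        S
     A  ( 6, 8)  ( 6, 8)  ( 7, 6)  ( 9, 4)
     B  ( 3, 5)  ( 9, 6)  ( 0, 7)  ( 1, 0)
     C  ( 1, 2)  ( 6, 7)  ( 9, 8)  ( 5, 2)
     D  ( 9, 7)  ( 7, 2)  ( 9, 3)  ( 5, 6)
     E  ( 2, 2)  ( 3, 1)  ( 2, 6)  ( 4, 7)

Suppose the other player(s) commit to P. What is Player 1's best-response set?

u_1(A vs P) = 6
u_1(B vs P) = 3
u_1(C vs P) = 1
u_1(D vs P) = 9
u_1(E vs P) = 2
max payoff 9 at {D}

P1 best: {D}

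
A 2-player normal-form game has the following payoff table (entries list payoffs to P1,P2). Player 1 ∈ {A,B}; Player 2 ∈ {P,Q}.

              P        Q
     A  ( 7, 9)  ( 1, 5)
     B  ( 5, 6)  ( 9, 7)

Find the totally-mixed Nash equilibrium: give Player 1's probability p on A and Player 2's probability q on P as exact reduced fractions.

P1 mixes 1/5 on A; P2 mixes 4/5 on P

P1 indiff ⇒ q·7+(1-q)·1 = q·5+(1-q)·9 ⇒ q(2) = (1-q)(8) ⇒ q = 4/5
P2 indiff ⇒ p·9+(1-p)·6 = p·5+(1-p)·7 ⇒ p(4) = (1-p)(1) ⇒ p = 1/5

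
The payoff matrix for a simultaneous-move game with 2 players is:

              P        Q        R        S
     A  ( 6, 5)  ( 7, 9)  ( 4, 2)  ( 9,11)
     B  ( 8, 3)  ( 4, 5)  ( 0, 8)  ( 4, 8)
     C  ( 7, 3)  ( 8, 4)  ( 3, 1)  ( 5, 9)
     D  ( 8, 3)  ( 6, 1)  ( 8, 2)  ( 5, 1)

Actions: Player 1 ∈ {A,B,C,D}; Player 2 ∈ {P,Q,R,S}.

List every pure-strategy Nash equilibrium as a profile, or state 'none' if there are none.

PSNE = {(A,S), (D,P)}

(A,P): not NE [P1→D gives 8>6; P2→S gives 11>5]
(A,Q): not NE [P1→C gives 8>7; P2→S gives 11>9]
(A,R): not NE [P1→D gives 8>4; P2→S gives 11>2]
(A,S): NE
(B,P): not NE [P2→S gives 8>3]
(B,Q): not NE [P1→C gives 8>4; P2→S gives 8>5]
(B,R): not NE [P1→D gives 8>0]
(B,S): not NE [P1→A gives 9>4]
(C,P): not NE [P1→D gives 8>7; P2→S gives 9>3]
(C,Q): not NE [P2→S gives 9>4]
(C,R): not NE [P1→D gives 8>3; P2→S gives 9>1]
(C,S): not NE [P1→A gives 9>5]
(D,P): NE
(D,Q): not NE [P1→C gives 8>6; P2→P gives 3>1]
(D,R): not NE [P2→P gives 3>2]
(D,S): not NE [P1→A gives 9>5; P2→P gives 3>1]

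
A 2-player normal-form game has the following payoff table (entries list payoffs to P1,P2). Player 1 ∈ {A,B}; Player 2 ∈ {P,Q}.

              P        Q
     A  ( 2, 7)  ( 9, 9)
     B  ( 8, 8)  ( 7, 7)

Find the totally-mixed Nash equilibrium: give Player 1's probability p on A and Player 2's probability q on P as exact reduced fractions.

P1 indiff ⇒ q·2+(1-q)·9 = q·8+(1-q)·7 ⇒ q(-6) = (1-q)(-2) ⇒ q = 1/4
P2 indiff ⇒ p·7+(1-p)·8 = p·9+(1-p)·7 ⇒ p(-2) = (1-p)(-1) ⇒ p = 1/3

p=1/3, q=1/4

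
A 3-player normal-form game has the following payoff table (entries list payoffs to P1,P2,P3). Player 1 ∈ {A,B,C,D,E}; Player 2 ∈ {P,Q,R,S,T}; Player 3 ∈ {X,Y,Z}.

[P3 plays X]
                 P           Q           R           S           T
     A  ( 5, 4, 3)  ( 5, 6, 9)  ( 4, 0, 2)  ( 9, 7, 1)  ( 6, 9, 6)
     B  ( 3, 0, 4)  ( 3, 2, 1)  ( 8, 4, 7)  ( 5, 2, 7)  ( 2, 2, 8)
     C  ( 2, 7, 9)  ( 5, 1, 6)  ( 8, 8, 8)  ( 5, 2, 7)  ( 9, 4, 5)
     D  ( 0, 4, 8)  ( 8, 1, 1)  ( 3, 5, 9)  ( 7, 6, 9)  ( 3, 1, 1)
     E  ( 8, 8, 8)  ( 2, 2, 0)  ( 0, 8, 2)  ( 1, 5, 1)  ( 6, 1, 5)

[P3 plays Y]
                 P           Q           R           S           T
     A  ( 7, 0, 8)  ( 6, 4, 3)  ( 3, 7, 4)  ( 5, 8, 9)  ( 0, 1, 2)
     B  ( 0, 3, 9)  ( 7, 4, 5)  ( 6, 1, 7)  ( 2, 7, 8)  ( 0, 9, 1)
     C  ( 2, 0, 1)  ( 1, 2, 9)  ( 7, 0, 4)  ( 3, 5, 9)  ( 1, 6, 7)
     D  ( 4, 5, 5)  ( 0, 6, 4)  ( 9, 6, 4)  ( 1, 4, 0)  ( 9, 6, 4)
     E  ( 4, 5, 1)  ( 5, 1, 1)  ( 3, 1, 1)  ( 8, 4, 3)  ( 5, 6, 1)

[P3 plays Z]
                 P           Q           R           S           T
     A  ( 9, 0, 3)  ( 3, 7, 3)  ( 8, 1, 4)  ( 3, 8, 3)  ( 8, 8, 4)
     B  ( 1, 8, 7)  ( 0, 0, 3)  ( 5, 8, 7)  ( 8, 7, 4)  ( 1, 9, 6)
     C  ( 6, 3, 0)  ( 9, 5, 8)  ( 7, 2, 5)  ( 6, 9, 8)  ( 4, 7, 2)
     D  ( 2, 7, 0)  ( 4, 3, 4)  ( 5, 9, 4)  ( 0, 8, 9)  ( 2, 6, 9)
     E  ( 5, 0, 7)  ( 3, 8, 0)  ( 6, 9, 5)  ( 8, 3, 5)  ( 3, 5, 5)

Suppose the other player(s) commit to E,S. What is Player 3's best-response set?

BR_3 = {Z}

u_3(X vs E,S) = 1
u_3(Y vs E,S) = 3
u_3(Z vs E,S) = 5
max payoff 5 at {Z}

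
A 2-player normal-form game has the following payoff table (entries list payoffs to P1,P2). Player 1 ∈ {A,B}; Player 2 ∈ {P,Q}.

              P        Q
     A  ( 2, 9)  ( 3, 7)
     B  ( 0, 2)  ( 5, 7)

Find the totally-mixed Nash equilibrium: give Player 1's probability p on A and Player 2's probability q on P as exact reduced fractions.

P1 indiff ⇒ q·2+(1-q)·3 = q·0+(1-q)·5 ⇒ q(2) = (1-q)(2) ⇒ q = 1/2
P2 indiff ⇒ p·9+(1-p)·2 = p·7+(1-p)·7 ⇒ p(2) = (1-p)(5) ⇒ p = 5/7

p=5/7, q=1/2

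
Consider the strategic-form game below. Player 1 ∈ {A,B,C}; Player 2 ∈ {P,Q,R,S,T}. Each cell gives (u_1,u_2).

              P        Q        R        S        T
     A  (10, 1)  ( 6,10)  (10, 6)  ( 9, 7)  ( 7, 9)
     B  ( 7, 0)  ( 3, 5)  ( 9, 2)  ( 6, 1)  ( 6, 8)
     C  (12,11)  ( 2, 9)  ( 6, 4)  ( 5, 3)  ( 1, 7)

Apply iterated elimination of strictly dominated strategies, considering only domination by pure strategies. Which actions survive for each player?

P1 drop B (A beats it: P:10>7 Q:6>3 R:10>9 S:9>6 T:7>6)
P2 drop R (Q beats it: A:10>6 C:9>4)
P2 drop S (Q beats it: A:10>7 C:9>3)
P2 drop T (Q beats it: A:10>9 C:9>7)
P1→{A,C} P2→{P,Q}

Survivors P1:{A,C} P2:{P,Q}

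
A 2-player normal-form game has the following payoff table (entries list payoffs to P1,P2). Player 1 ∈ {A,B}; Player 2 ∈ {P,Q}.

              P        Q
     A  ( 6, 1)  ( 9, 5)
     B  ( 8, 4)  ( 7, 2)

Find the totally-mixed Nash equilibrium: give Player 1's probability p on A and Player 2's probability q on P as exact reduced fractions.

(p,q) = (1/3, 1/2)

P1 indiff ⇒ q·6+(1-q)·9 = q·8+(1-q)·7 ⇒ q(-2) = (1-q)(-2) ⇒ q = 1/2
P2 indiff ⇒ p·1+(1-p)·4 = p·5+(1-p)·2 ⇒ p(-4) = (1-p)(-2) ⇒ p = 1/3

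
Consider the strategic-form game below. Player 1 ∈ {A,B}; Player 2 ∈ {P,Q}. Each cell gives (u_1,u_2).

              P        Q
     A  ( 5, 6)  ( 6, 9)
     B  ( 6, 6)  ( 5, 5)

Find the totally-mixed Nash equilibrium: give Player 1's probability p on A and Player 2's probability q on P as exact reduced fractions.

(p,q) = (1/4, 1/2)

P1 indiff ⇒ q·5+(1-q)·6 = q·6+(1-q)·5 ⇒ q(-1) = (1-q)(-1) ⇒ q = 1/2
P2 indiff ⇒ p·6+(1-p)·6 = p·9+(1-p)·5 ⇒ p(-3) = (1-p)(-1) ⇒ p = 1/4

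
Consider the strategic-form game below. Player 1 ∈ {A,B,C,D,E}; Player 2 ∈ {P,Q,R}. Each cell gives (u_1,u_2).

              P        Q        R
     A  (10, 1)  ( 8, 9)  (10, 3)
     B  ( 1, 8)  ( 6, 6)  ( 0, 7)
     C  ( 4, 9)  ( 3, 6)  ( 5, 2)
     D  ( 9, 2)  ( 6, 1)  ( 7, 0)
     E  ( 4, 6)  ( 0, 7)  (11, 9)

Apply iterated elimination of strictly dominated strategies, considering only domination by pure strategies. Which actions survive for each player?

Remaining: P1:{A,E} P2:{Q,R}

P1 drop B (A beats it: P:10>1 Q:8>6 R:10>0)
P1 drop C (A beats it: P:10>4 Q:8>3 R:10>5)
P1 drop D (A beats it: P:10>9 Q:8>6 R:10>7)
P2 drop P (Q beats it: A:9>1 E:7>6)
P1→{A,E} P2→{Q,R}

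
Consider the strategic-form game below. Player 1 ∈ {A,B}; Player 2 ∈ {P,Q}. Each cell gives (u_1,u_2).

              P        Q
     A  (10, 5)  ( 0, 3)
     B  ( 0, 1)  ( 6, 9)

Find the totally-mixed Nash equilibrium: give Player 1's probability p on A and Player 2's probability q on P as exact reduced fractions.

P1 indiff ⇒ q·10+(1-q)·0 = q·0+(1-q)·6 ⇒ q(10) = (1-q)(6) ⇒ q = 3/8
P2 indiff ⇒ p·5+(1-p)·1 = p·3+(1-p)·9 ⇒ p(2) = (1-p)(8) ⇒ p = 4/5

P1 mixes 4/5 on A; P2 mixes 3/8 on P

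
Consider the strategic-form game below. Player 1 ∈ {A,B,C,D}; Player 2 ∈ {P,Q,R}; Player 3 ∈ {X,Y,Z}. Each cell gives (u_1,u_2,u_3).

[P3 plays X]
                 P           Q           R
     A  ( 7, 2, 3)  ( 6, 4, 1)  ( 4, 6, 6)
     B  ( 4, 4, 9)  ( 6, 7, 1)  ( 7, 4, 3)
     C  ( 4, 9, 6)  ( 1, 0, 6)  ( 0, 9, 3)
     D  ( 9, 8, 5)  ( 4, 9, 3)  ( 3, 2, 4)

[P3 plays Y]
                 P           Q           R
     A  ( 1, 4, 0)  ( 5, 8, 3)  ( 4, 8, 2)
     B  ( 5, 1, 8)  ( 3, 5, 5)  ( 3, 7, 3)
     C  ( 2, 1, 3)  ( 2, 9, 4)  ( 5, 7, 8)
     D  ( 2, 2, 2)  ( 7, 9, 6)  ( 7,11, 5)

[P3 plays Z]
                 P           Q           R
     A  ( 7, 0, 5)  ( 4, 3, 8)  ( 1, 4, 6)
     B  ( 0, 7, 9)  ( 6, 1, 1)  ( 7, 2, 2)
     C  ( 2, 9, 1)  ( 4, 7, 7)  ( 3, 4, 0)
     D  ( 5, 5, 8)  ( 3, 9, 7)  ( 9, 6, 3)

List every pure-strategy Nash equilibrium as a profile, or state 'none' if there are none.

(A,P,X): not NE [P1→D gives 9>7; P2→R gives 6>2; P3→Z gives 5>3]
(A,P,Y): not NE [P1→B gives 5>1; P2→R gives 8>4; P3→Z gives 5>0]
(A,P,Z): not NE [P2→R gives 4>0]
(A,Q,X): not NE [P2→R gives 6>4; P3→Z gives 8>1]
(A,Q,Y): not NE [P1→D gives 7>5; P3→Z gives 8>3]
(A,Q,Z): not NE [P1→B gives 6>4; P2→R gives 4>3]
(A,R,X): not NE [P1→B gives 7>4]
(A,R,Y): not NE [P1→D gives 7>4; P3→Z gives 6>2]
(A,R,Z): not NE [P1→D gives 9>1]
(B,P,X): not NE [P1→D gives 9>4; P2→Q gives 7>4]
(B,P,Y): not NE [P2→R gives 7>1; P3→Z gives 9>8]
(B,P,Z): not NE [P1→A gives 7>0]
(B,Q,X): not NE [P3→Y gives 5>1]
(B,Q,Y): not NE [P1→D gives 7>3; P2→R gives 7>5]
(B,Q,Z): not NE [P2→P gives 7>1; P3→Y gives 5>1]
(B,R,X): not NE [P2→Q gives 7>4]
(B,R,Y): not NE [P1→D gives 7>3]
(B,R,Z): not NE [P1→D gives 9>7; P2→P gives 7>2; P3→Y gives 3>2]
(C,P,X): not NE [P1→D gives 9>4]
(C,P,Y): not NE [P1→B gives 5>2; P2→Q gives 9>1; P3→X gives 6>3]
(C,P,Z): not NE [P1→A gives 7>2; P3→X gives 6>1]
(C,Q,X): not NE [P1→B gives 6>1; P2→R gives 9>0; P3→Z gives 7>6]
(C,Q,Y): not NE [P1→D gives 7>2; P3→Z gives 7>4]
(C,Q,Z): not NE [P1→B gives 6>4; P2→P gives 9>7]
(C,R,X): not NE [P1→B gives 7>0; P3→Y gives 8>3]
(C,R,Y): not NE [P1→D gives 7>5; P2→Q gives 9>7]
(C,R,Z): not NE [P1→D gives 9>3; P2→P gives 9>4; P3→Y gives 8>0]
(D,P,X): not NE [P2→Q gives 9>8; P3→Z gives 8>5]
(D,P,Y): not NE [P1→B gives 5>2; P2→R gives 11>2; P3→Z gives 8>2]
(D,P,Z): not NE [P1→A gives 7>5; P2→Q gives 9>5]
(D,Q,X): not NE [P1→B gives 6>4; P3→Z gives 7>3]
(D,Q,Y): not NE [P2→R gives 11>9; P3→Z gives 7>6]
(D,Q,Z): not NE [P1→B gives 6>3]
(D,R,X): not NE [P1→B gives 7>3; P2→Q gives 9>2; P3→Y gives 5>4]
(D,R,Y): NE
(D,R,Z): not NE [P2→Q gives 9>6; P3→Y gives 5>3]

NE set: (D,R,Y)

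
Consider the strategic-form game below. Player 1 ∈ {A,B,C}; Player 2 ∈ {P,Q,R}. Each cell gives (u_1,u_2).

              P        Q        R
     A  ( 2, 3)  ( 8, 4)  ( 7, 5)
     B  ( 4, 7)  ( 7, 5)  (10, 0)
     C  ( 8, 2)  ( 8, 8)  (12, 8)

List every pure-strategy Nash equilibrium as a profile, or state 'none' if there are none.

(A,P): not NE [P1→C gives 8>2; P2→R gives 5>3]
(A,Q): not NE [P2→R gives 5>4]
(A,R): not NE [P1→C gives 12>7]
(B,P): not NE [P1→C gives 8>4]
(B,Q): not NE [P1→C gives 8>7; P2→P gives 7>5]
(B,R): not NE [P1→C gives 12>10; P2→P gives 7>0]
(C,P): not NE [P2→R gives 8>2]
(C,Q): NE
(C,R): NE

PSNE = {(C,Q), (C,R)}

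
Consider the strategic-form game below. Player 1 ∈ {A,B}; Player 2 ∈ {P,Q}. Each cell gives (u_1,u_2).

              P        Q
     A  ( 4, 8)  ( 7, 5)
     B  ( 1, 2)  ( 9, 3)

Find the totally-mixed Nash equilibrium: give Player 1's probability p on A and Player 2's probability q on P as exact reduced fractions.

P1 indiff ⇒ q·4+(1-q)·7 = q·1+(1-q)·9 ⇒ q(3) = (1-q)(2) ⇒ q = 2/5
P2 indiff ⇒ p·8+(1-p)·2 = p·5+(1-p)·3 ⇒ p(3) = (1-p)(1) ⇒ p = 1/4

p=1/4, q=2/5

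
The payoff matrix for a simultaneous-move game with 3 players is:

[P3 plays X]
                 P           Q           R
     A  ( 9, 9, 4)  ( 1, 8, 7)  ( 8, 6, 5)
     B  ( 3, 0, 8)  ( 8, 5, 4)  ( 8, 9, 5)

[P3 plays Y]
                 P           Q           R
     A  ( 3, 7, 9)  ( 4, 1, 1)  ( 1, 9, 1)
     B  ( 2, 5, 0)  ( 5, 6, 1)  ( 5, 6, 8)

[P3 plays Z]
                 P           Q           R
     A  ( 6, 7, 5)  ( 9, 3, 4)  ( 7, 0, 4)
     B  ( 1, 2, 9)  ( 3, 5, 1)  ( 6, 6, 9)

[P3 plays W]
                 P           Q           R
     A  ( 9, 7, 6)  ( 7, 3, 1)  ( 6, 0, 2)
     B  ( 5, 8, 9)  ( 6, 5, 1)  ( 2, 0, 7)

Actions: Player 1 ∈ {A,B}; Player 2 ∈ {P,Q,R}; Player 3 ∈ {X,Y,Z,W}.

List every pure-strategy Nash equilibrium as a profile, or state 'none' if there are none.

(A,P,X): not NE [P3→Y gives 9>4]
(A,P,Y): not NE [P2→R gives 9>7]
(A,P,Z): not NE [P3→Y gives 9>5]
(A,P,W): not NE [P3→Y gives 9>6]
(A,Q,X): not NE [P1→B gives 8>1; P2→P gives 9>8]
(A,Q,Y): not NE [P1→B gives 5>4; P2→R gives 9>1; P3→X gives 7>1]
(A,Q,Z): not NE [P2→P gives 7>3; P3→X gives 7>4]
(A,Q,W): not NE [P2→P gives 7>3; P3→X gives 7>1]
(A,R,X): not NE [P2→P gives 9>6]
(A,R,Y): not NE [P1→B gives 5>1; P3→X gives 5>1]
(A,R,Z): not NE [P2→P gives 7>0; P3→X gives 5>4]
(A,R,W): not NE [P2→P gives 7>0; P3→X gives 5>2]
(B,P,X): not NE [P1→A gives 9>3; P2→R gives 9>0; P3→W gives 9>8]
(B,P,Y): not NE [P1→A gives 3>2; P2→R gives 6>5; P3→W gives 9>0]
(B,P,Z): not NE [P1→A gives 6>1; P2→R gives 6>2]
(B,P,W): not NE [P1→A gives 9>5]
(B,Q,X): not NE [P2→R gives 9>5]
(B,Q,Y): not NE [P3→X gives 4>1]
(B,Q,Z): not NE [P1→A gives 9>3; P2→R gives 6>5; P3→X gives 4>1]
(B,Q,W): not NE [P1→A gives 7>6; P2→P gives 8>5; P3→X gives 4>1]
(B,R,X): not NE [P3→Z gives 9>5]
(B,R,Y): not NE [P3→Z gives 9>8]
(B,R,Z): not NE [P1→A gives 7>6]
(B,R,W): not NE [P1→A gives 6>2; P2→P gives 8>0; P3→Z gives 9>7]

No pure NE.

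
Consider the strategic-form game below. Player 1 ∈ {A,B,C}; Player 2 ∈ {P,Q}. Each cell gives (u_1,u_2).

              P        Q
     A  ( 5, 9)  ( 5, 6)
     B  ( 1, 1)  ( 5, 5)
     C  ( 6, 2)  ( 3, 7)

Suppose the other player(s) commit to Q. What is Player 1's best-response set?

u_1(A vs Q) = 5
u_1(B vs Q) = 5
u_1(C vs Q) = 3
max payoff 5 at {A,B}

argmax u_1 = {A,B}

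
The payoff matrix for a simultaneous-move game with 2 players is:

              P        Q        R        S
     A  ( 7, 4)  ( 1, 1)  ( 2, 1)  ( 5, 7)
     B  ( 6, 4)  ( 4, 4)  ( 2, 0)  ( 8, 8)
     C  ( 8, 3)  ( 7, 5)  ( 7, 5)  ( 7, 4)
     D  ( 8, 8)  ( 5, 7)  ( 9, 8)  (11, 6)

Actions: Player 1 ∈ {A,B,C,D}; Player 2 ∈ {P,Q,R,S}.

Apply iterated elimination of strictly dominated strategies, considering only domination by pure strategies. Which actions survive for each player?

IESDS → P1:{C,D} P2:{P,Q,R}

P1 drop A (C beats it: P:8>7 Q:7>1 R:7>2 S:7>5)
P1 drop B (D beats it: P:8>6 Q:5>4 R:9>2 S:11>8)
P2 drop S (Q beats it: C:5>4 D:7>6)
P1→{C,D} P2→{P,Q,R}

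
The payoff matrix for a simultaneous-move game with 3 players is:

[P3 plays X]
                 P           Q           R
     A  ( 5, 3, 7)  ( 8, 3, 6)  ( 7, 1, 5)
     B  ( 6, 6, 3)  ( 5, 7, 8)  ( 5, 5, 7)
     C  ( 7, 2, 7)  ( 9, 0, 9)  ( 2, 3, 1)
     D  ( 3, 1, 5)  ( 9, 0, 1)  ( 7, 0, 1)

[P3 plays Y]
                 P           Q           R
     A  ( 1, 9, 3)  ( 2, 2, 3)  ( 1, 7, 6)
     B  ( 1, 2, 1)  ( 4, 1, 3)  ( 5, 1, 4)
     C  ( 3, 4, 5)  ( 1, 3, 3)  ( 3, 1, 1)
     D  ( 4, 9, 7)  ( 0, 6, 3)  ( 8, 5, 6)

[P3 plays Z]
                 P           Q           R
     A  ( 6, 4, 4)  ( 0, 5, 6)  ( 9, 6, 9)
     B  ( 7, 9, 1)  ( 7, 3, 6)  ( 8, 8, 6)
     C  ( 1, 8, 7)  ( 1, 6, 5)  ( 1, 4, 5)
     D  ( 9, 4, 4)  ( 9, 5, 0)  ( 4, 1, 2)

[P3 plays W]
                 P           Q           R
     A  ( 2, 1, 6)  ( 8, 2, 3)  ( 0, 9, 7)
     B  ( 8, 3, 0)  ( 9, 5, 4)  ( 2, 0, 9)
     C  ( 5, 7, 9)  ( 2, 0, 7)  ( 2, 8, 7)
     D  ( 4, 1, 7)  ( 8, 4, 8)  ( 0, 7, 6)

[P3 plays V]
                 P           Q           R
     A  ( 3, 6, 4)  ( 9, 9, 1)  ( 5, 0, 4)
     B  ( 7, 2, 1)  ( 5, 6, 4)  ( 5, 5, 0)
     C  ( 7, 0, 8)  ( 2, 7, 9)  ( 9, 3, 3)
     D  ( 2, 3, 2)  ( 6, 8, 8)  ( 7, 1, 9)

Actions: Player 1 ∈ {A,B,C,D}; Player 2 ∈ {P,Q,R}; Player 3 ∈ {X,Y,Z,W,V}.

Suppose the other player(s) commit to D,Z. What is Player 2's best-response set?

BR_2 = {Q}

u_2(P vs D,Z) = 4
u_2(Q vs D,Z) = 5
u_2(R vs D,Z) = 1
max payoff 5 at {Q}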